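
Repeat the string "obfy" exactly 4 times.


Input string: 'obfy'
Operation: repeat 4 times
Concatenation: 'obfy' + 'obfy' + 'obfy' + 'obfy'
Result: obfyobfyobfyobfy


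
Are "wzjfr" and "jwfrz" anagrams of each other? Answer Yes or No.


String 1: 'wzjfr' -> sorted: 'fjrwz'
String 2: 'jwfrz' -> sorted: 'fjrwz'
Compare sorted forms: 'fjrwz' == 'fjrwz'
Anagram: Yes


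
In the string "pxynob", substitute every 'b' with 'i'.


Input string: 'pxynob'
Operation: replace 'b' with 'i'
Positions of 'b': 5
After replacement: pxynoi


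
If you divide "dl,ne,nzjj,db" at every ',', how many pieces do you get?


Input string: 'dl,ne,nzjj,db'
Delimiter: ','
Split result: 'dl', 'ne', 'nzjj', 'db'
Number of parts: 4


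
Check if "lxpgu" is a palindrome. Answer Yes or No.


Input string: 'lxpgu'
Reversed: 'ugpxl'
Compare pairs: s[0]='l' vs s[4]='u' (mismatch), s[1]='x' vs s[3]='g' (mismatch)
Palindrome: No


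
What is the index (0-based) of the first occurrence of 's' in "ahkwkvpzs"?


Input string: 'ahkwkvpzs'
Target: 's'
Scanning left to right: s[0]='a', s[1]='h', s[2]='k', s[3]='w', s[4]='k', s[5]='v', s[6]='p', s[7]='z', s[8]='s'
First match at index: 8


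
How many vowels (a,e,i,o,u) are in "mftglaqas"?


Input string: 'mftglaqas'
Operation: count vowels (a, e, i, o, u)
Scan: s[0]='m', s[1]='f', s[2]='t', s[3]='g', s[4]='l', s[5]='a' (vowel), s[6]='q', s[7]='a' (vowel), s[8]='s'
Vowels found: 2
Result: 2


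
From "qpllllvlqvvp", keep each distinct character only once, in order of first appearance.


Input: 'qpllllvlqvvp'
Operation: keep first occurrence of each character
Scan: s[0]='q' new -> keep; s[1]='p' new -> keep; s[2]='l' new -> keep; s[3]='l' seen -> skip; s[4]='l' seen -> skip; s[5]='l' seen -> skip; s[6]='v' new -> keep; s[7]='l' seen -> skip; s[8]='q' seen -> skip; s[9]='v' seen -> skip; s[10]='v' seen -> skip; s[11]='p' seen -> skip
Result: qplv


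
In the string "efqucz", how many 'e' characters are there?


Input string: 'efqucz'
Target character: 'e'
Scan each position: s[0]='e'
Matches found at indices: 0
Total: 1


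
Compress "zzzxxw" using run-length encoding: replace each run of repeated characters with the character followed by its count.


Input: 'zzzxxw'
Operation: identify consecutive runs
Runs: 'zzz' -> z3, 'xx' -> x2, 'w' -> w1
Encoded: z3x2w1


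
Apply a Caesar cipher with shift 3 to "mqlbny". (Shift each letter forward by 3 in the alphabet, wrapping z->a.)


Input: 'mqlbny', shift = 3
Operation: for each letter, (position + 3) mod 26
Mapping: 'm'(12+3=15)->'p', 'q'(16+3=19)->'t', 'l'(11+3=14)->'o', 'b'(1+3=4)->'e', 'n'(13+3=16)->'q', 'y'(24+3=27, 27 mod 26=1)->'b'
Result: ptoeqb


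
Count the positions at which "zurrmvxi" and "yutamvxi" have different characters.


String 1: 'zurrmvxi'
String 2: 'yutamvxi'
Compare each position: pos 0: 'z'!='y', pos 1: 'u'=='u', pos 2: 'r'!='t', pos 3: 'r'!='a', pos 4: 'm'=='m', pos 5: 'v'=='v', pos 6: 'x'=='x', pos 7: 'i'=='i'
Differing positions: 3
Hamming distance: 3


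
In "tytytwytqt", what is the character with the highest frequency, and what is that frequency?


Input: 'tytytwytqt'
Operation: tally each character
Counts: 'q':1, 't':5, 'w':1, 'y':3
Maximum: 't' appears 5 times


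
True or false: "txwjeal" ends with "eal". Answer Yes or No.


Input string: 'txwjeal'
Suffix to check: 'eal'
Last 3 characters of input: 'eal'
Match: True
Result: Yes


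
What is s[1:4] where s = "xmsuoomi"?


Input string: 'xmsuoomi'
Operation: slice [1:4]
Extract characters: s[1]='m', s[2]='s', s[3]='u'
Result: msu


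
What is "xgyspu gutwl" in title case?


Input string: 'xgyspu gutwl'
Operation: capitalize first letter of each word
Word transformations: 'xgyspu'->'Xgyspu', 'gutwl'->'Gutwl'
Result: Xgyspu Gutwl


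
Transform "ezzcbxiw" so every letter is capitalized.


Input string: 'ezzcbxiw'
Operation: convert each letter to uppercase
Mapping: 'e'->'E', 'z'->'Z', 'z'->'Z', 'c'->'C', 'b'->'B', 'x'->'X', 'i'->'I', 'w'->'W'
Result: EZZCBXIW


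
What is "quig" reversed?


Input string: 'quig'
Operation: reverse character order
Original order: 'q' -> 'u' -> 'i' -> 'g'
Reversed order: 'g' -> 'i' -> 'u' -> 'q'
Result: giuq


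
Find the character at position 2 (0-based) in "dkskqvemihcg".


Input string: 'dkskqvemihcg'
Operation: get character at index 2
Index mapping: s[0]='d', s[1]='k', s[2]='s'
Result: 's'


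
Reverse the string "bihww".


Input string: 'bihww'
Operation: reverse character order
Original order: 'b' -> 'i' -> 'h' -> 'w' -> 'w'
Reversed order: 'w' -> 'w' -> 'h' -> 'i' -> 'b'
Result: wwhib


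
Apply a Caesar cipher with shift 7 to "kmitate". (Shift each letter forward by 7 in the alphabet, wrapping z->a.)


Input: 'kmitate', shift = 7
Operation: for each letter, (position + 7) mod 26
Mapping: 'k'(10+7=17)->'r', 'm'(12+7=19)->'t', 'i'(8+7=15)->'p', 't'(19+7=26, 26 mod 26=0)->'a', 'a'(0+7=7)->'h', 't'(19+7=26, 26 mod 26=0)->'a', 'e'(4+7=11)->'l'
Result: rtpahal


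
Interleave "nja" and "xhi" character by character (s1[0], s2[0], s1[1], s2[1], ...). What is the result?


String 1: 'nja'
String 2: 'xhi'
Operation: alternate characters
Pairs: 'n'+'x', 'j'+'h', 'a'+'i'
Result: nxjhai


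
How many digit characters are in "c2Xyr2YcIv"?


Input string: 'c2Xyr2YcIv'
Operation: count digit characters (0-9)
Scan: 'c', '2'(digit), 'X', 'y', 'r', '2'(digit), 'Y', 'c', 'I', 'v'
Digits found: 2
Result: 2


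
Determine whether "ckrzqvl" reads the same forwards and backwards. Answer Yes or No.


Input string: 'ckrzqvl'
Reversed: 'lvqzrkc'
Compare pairs: s[0]='c' vs s[6]='l' (mismatch), s[1]='k' vs s[5]='v' (mismatch), s[2]='r' vs s[4]='q' (mismatch)
Palindrome: No


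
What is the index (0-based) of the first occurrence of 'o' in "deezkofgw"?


Input string: 'deezkofgw'
Target: 'o'
Scanning left to right: s[0]='d', s[1]='e', s[2]='e', s[3]='z', s[4]='k', s[5]='o'
First match at index: 5


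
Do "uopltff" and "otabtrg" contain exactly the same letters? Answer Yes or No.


String 1: 'uopltff' -> sorted: 'ffloptu'
String 2: 'otabtrg' -> sorted: 'abgortt'
Compare sorted forms: 'ffloptu' != 'abgortt'
Anagram: No


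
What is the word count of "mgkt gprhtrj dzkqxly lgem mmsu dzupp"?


Input string: 'mgkt gprhtrj dzkqxly lgem mmsu dzupp'
Operation: split by spaces
Words found: 'mgkt', 'gprhtrj', 'dzkqxly', 'lgem', 'mmsu', 'dzupp'
Word count: 6


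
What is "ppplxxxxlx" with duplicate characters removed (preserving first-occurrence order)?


Input: 'ppplxxxxlx'
Operation: keep first occurrence of each character
Scan: s[0]='p' new -> keep; s[1]='p' seen -> skip; s[2]='p' seen -> skip; s[3]='l' new -> keep; s[4]='x' new -> keep; s[5]='x' seen -> skip; s[6]='x' seen -> skip; s[7]='x' seen -> skip; s[8]='l' seen -> skip; s[9]='x' seen -> skip
Result: plx


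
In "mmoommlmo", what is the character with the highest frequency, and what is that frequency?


Input: 'mmoommlmo'
Operation: tally each character
Counts: 'l':1, 'm':5, 'o':3
Maximum: 'm' appears 5 times


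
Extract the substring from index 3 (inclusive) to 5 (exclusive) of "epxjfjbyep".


Input string: 'epxjfjbyep'
Operation: slice [3:5]
Extract characters: s[3]='j', s[4]='f'
Result: jf


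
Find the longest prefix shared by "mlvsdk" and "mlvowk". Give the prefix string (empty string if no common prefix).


String 1: 'mlvsdk'
String 2: 'mlvowk'
Compare position by position:
pos 0: 'm' vs 'm' match
pos 1: 'l' vs 'l' match
pos 2: 'v' vs 'v' match
pos 3: 's' vs 'o' differ -> stop
Longest common prefix: "mlv" (length 3)


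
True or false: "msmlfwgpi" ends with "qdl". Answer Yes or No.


Input string: 'msmlfwgpi'
Suffix to check: 'qdl'
Last 3 characters of input: 'gpi'
Match: False
Result: No


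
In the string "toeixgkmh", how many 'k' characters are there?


Input string: 'toeixgkmh'
Target character: 'k'
Scan each position: s[6]='k'
Matches found at indices: 6
Total: 1


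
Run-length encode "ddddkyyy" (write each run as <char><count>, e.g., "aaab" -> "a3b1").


Input: 'ddddkyyy'
Operation: identify consecutive runs
Runs: 'dddd' -> d4, 'k' -> k1, 'yyy' -> y3
Encoded: d4k1y3


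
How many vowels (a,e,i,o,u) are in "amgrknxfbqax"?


Input string: 'amgrknxfbqax'
Operation: count vowels (a, e, i, o, u)
Scan: s[0]='a' (vowel), s[1]='m', s[2]='g', s[3]='r', s[4]='k', s[5]='n', s[6]='x', s[7]='f', s[8]='b', s[9]='q', s[10]='a' (vowel), s[11]='x'
Vowels found: 2
Result: 2


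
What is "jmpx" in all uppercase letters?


Input string: 'jmpx'
Operation: convert each letter to uppercase
Mapping: 'j'->'J', 'm'->'M', 'p'->'P', 'x'->'X'
Result: JMPX


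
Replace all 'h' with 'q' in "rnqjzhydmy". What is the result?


Input string: 'rnqjzhydmy'
Operation: replace 'h' with 'q'
Positions of 'h': 5
After replacement: rnqjzqydmy


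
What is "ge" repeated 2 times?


Input string: 'ge'
Operation: repeat 2 times
Concatenation: 'ge' + 'ge'
Result: gege


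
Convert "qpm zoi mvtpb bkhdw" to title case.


Input string: 'qpm zoi mvtpb bkhdw'
Operation: capitalize first letter of each word
Word transformations: 'qpm'->'Qpm', 'zoi'->'Zoi', 'mvtpb'->'Mvtpb', 'bkhdw'->'Bkhdw'
Result: Qpm Zoi Mvtpb Bkhdw


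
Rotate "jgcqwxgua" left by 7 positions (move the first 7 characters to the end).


Input: 'jgcqwxgua', shift = 7
Operation: split at index 7 and swap parts
Front part s[0:7] = 'jgcqwxg'
Back part s[7:] = 'ua'
Rotated = back + front = 'ua' + 'jgcqwxg'
Result: uajgcqwxg


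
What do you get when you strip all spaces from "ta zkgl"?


Input string: 'ta zkgl'
Operation: remove all spaces
Words: 'ta', 'zkgl'
Join without spaces: tazkgl


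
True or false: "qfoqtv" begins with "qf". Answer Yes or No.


Input string: 'qfoqtv'
Prefix to check: 'qf'
First 2 characters of input: 'qf'
Match: True
Result: Yes


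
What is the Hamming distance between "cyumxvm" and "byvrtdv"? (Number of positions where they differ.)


String 1: 'cyumxvm'
String 2: 'byvrtdv'
Compare each position: pos 0: 'c'!='b', pos 1: 'y'=='y', pos 2: 'u'!='v', pos 3: 'm'!='r', pos 4: 'x'!='t', pos 5: 'v'!='d', pos 6: 'm'!='v'
Differing positions: 6
Hamming distance: 6


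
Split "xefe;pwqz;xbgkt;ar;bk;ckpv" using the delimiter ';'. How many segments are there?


Input string: 'xefe;pwqz;xbgkt;ar;bk;ckpv'
Delimiter: ';'
Split result: 'xefe', 'pwqz', 'xbgkt', 'ar', 'bk', 'ckpv'
Number of parts: 6


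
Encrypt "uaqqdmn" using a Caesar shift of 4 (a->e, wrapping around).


Input: 'uaqqdmn', shift = 4
Operation: for each letter, (position + 4) mod 26
Mapping: 'u'(20+4=24)->'y', 'a'(0+4=4)->'e', 'q'(16+4=20)->'u', 'q'(16+4=20)->'u', 'd'(3+4=7)->'h', 'm'(12+4=16)->'q', 'n'(13+4=17)->'r'
Result: yeuuhqr


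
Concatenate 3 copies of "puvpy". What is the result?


Input string: 'puvpy'
Operation: repeat 3 times
Concatenation: 'puvpy' + 'puvpy' + 'puvpy'
Result: puvpypuvpypuvpy


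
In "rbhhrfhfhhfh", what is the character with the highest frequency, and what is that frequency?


Input: 'rbhhrfhfhhfh'
Operation: tally each character
Counts: 'b':1, 'f':3, 'h':6, 'r':2
Maximum: 'h' appears 6 times


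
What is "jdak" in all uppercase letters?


Input string: 'jdak'
Operation: convert each letter to uppercase
Mapping: 'j'->'J', 'd'->'D', 'a'->'A', 'k'->'K'
Result: JDAK


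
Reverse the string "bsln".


Input string: 'bsln'
Operation: reverse character order
Original order: 'b' -> 's' -> 'l' -> 'n'
Reversed order: 'n' -> 'l' -> 's' -> 'b'
Result: nlsb


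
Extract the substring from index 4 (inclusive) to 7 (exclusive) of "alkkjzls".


Input string: 'alkkjzls'
Operation: slice [4:7]
Extract characters: s[4]='j', s[5]='z', s[6]='l'
Result: jzl


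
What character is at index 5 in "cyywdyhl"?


Input string: 'cyywdyhl'
Operation: get character at index 5
Index mapping: s[0]='c', s[1]='y', s[2]='y', s[3]='w', s[4]='d', s[5]='y'
Result: 'y'


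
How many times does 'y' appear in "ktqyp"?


Input string: 'ktqyp'
Target character: 'y'
Scan each position: s[3]='y'
Matches found at indices: 3
Total: 1


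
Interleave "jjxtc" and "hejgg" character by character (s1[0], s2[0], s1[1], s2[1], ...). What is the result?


String 1: 'jjxtc'
String 2: 'hejgg'
Operation: alternate characters
Pairs: 'j'+'h', 'j'+'e', 'x'+'j', 't'+'g', 'c'+'g'
Result: jhjexjtgcg


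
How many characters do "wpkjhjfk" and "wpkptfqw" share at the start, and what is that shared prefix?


String 1: 'wpkjhjfk'
String 2: 'wpkptfqw'
Compare position by position:
pos 0: 'w' vs 'w' match
pos 1: 'p' vs 'p' match
pos 2: 'k' vs 'k' match
pos 3: 'j' vs 'p' differ -> stop
Longest common prefix: "wpk" (length 3)


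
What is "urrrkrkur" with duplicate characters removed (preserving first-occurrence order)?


Input: 'urrrkrkur'
Operation: keep first occurrence of each character
Scan: s[0]='u' new -> keep; s[1]='r' new -> keep; s[2]='r' seen -> skip; s[3]='r' seen -> skip; s[4]='k' new -> keep; s[5]='r' seen -> skip; s[6]='k' seen -> skip; s[7]='u' seen -> skip; s[8]='r' seen -> skip
Result: urk


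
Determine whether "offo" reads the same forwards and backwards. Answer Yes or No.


Input string: 'offo'
Reversed: 'offo'
Compare pairs: s[0]='o' vs s[3]='o' (match), s[1]='f' vs s[2]='f' (match)
Palindrome: Yes


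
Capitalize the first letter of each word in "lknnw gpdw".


Input string: 'lknnw gpdw'
Operation: capitalize first letter of each word
Word transformations: 'lknnw'->'Lknnw', 'gpdw'->'Gpdw'
Result: Lknnw Gpdw


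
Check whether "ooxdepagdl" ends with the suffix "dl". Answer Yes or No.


Input string: 'ooxdepagdl'
Suffix to check: 'dl'
Last 2 characters of input: 'dl'
Match: True
Result: Yes


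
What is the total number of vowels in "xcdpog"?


Input string: 'xcdpog'
Operation: count vowels (a, e, i, o, u)
Scan: s[0]='x', s[1]='c', s[2]='d', s[3]='p', s[4]='o' (vowel), s[5]='g'
Vowels found: 1
Result: 1


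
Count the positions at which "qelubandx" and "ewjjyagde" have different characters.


String 1: 'qelubandx'
String 2: 'ewjjyagde'
Compare each position: pos 0: 'q'!='e', pos 1: 'e'!='w', pos 2: 'l'!='j', pos 3: 'u'!='j', pos 4: 'b'!='y', pos 5: 'a'=='a', pos 6: 'n'!='g', pos 7: 'd'=='d', pos 8: 'x'!='e'
Differing positions: 7
Hamming distance: 7


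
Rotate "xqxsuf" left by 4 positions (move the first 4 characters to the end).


Input: 'xqxsuf', shift = 4
Operation: split at index 4 and swap parts
Front part s[0:4] = 'xqxs'
Back part s[4:] = 'uf'
Rotated = back + front = 'uf' + 'xqxs'
Result: ufxqxs


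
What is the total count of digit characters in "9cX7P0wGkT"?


Input string: '9cX7P0wGkT'
Operation: count digit characters (0-9)
Scan: '9'(digit), 'c', 'X', '7'(digit), 'P', '0'(digit), 'w', 'G', 'k', 'T'
Digits found: 3
Result: 3


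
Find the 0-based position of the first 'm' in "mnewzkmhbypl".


Input string: 'mnewzkmhbypl'
Target: 'm'
Scanning left to right: s[0]='m'
First match at index: 0


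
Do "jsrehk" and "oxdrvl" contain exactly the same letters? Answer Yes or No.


String 1: 'jsrehk' -> sorted: 'ehjkrs'
String 2: 'oxdrvl' -> sorted: 'dlorvx'
Compare sorted forms: 'ehjkrs' != 'dlorvx'
Anagram: No


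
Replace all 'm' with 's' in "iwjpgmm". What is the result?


Input string: 'iwjpgmm'
Operation: replace 'm' with 's'
Positions of 'm': 5, 6
After replacement: iwjpgss


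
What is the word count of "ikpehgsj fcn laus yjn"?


Input string: 'ikpehgsj fcn laus yjn'
Operation: split by spaces
Words found: 'ikpehgsj', 'fcn', 'laus', 'yjn'
Word count: 4


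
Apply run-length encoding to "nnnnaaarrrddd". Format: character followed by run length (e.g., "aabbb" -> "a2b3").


Input: 'nnnnaaarrrddd'
Operation: identify consecutive runs
Runs: 'nnnn' -> n4, 'aaa' -> a3, 'rrr' -> r3, 'ddd' -> d3
Encoded: n4a3r3d3


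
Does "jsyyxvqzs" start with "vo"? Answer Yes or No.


Input string: 'jsyyxvqzs'
Prefix to check: 'vo'
First 2 characters of input: 'js'
Match: False
Result: No


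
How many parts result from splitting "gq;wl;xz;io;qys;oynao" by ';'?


Input string: 'gq;wl;xz;io;qys;oynao'
Delimiter: ';'
Split result: 'gq', 'wl', 'xz', 'io', 'qys', 'oynao'
Number of parts: 6


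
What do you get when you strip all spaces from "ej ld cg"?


Input string: 'ej ld cg'
Operation: remove all spaces
Words: 'ej', 'ld', 'cg'
Join without spaces: ejldcg


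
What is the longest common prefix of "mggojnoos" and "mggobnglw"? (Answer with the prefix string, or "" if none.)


String 1: 'mggojnoos'
String 2: 'mggobnglw'
Compare position by position:
pos 0: 'm' vs 'm' match
pos 1: 'g' vs 'g' match
pos 2: 'g' vs 'g' match
pos 3: 'o' vs 'o' match
pos 4: 'j' vs 'b' differ -> stop
Longest common prefix: "mggo" (length 4)


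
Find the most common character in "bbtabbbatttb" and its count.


Input: 'bbtabbbatttb'
Operation: tally each character
Counts: 'a':2, 'b':6, 't':4
Maximum: 'b' appears 6 times


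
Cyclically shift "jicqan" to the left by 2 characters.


Input: 'jicqan', shift = 2
Operation: split at index 2 and swap parts
Front part s[0:2] = 'ji'
Back part s[2:] = 'cqan'
Rotated = back + front = 'cqan' + 'ji'
Result: cqanji


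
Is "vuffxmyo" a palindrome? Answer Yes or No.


Input string: 'vuffxmyo'
Reversed: 'oymxffuv'
Compare pairs: s[0]='v' vs s[7]='o' (mismatch), s[1]='u' vs s[6]='y' (mismatch), s[2]='f' vs s[5]='m' (mismatch), s[3]='f' vs s[4]='x' (mismatch)
Palindrome: No


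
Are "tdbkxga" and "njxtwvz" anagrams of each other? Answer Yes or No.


String 1: 'tdbkxga' -> sorted: 'abdgktx'
String 2: 'njxtwvz' -> sorted: 'jntvwxz'
Compare sorted forms: 'abdgktx' != 'jntvwxz'
Anagram: No


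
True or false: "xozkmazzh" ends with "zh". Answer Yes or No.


Input string: 'xozkmazzh'
Suffix to check: 'zh'
Last 2 characters of input: 'zh'
Match: True
Result: Yes


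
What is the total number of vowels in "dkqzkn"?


Input string: 'dkqzkn'
Operation: count vowels (a, e, i, o, u)
Scan: s[0]='d', s[1]='k', s[2]='q', s[3]='z', s[4]='k', s[5]='n'
Vowels found: 0
Result: 0


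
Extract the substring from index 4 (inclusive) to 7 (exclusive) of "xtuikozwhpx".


Input string: 'xtuikozwhpx'
Operation: slice [4:7]
Extract characters: s[4]='k', s[5]='o', s[6]='z'
Result: koz


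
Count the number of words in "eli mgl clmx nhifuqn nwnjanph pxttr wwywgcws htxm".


Input string: 'eli mgl clmx nhifuqn nwnjanph pxttr wwywgcws htxm'
Operation: split by spaces
Words found: 'eli', 'mgl', 'clmx', 'nhifuqn', 'nwnjanph', 'pxttr', 'wwywgcws', 'htxm'
Word count: 8


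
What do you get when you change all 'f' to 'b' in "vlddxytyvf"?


Input string: 'vlddxytyvf'
Operation: replace 'f' with 'b'
Positions of 'f': 9
After replacement: vlddxytyvb


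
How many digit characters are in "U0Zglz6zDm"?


Input string: 'U0Zglz6zDm'
Operation: count digit characters (0-9)
Scan: 'U', '0'(digit), 'Z', 'g', 'l', 'z', '6'(digit), 'z', 'D', 'm'
Digits found: 2
Result: 2


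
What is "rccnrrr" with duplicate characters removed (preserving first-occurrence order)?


Input: 'rccnrrr'
Operation: keep first occurrence of each character
Scan: s[0]='r' new -> keep; s[1]='c' new -> keep; s[2]='c' seen -> skip; s[3]='n' new -> keep; s[4]='r' seen -> skip; s[5]='r' seen -> skip; s[6]='r' seen -> skip
Result: rcn


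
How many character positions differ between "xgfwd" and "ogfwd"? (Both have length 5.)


String 1: 'xgfwd'
String 2: 'ogfwd'
Compare each position: pos 0: 'x'!='o', pos 1: 'g'=='g', pos 2: 'f'=='f', pos 3: 'w'=='w', pos 4: 'd'=='d'
Differing positions: 1
Hamming distance: 1


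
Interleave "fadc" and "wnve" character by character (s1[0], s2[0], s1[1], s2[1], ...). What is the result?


String 1: 'fadc'
String 2: 'wnve'
Operation: alternate characters
Pairs: 'f'+'w', 'a'+'n', 'd'+'v', 'c'+'e'
Result: fwandvce


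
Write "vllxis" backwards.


Input string: 'vllxis'
Operation: reverse character order
Original order: 'v' -> 'l' -> 'l' -> 'x' -> 'i' -> 's'
Reversed order: 's' -> 'i' -> 'x' -> 'l' -> 'l' -> 'v'
Result: sixllv


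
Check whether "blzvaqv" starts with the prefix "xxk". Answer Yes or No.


Input string: 'blzvaqv'
Prefix to check: 'xxk'
First 3 characters of input: 'blz'
Match: False
Result: No


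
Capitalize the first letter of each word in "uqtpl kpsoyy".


Input string: 'uqtpl kpsoyy'
Operation: capitalize first letter of each word
Word transformations: 'uqtpl'->'Uqtpl', 'kpsoyy'->'Kpsoyy'
Result: Uqtpl Kpsoyy


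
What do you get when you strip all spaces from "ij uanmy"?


Input string: 'ij uanmy'
Operation: remove all spaces
Words: 'ij', 'uanmy'
Join without spaces: ijuanmy


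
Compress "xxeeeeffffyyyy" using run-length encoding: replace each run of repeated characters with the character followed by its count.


Input: 'xxeeeeffffyyyy'
Operation: identify consecutive runs
Runs: 'xx' -> x2, 'eeee' -> e4, 'ffff' -> f4, 'yyyy' -> y4
Encoded: x2e4f4y4


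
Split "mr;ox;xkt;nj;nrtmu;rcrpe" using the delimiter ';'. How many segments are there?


Input string: 'mr;ox;xkt;nj;nrtmu;rcrpe'
Delimiter: ';'
Split result: 'mr', 'ox', 'xkt', 'nj', 'nrtmu', 'rcrpe'
Number of parts: 6


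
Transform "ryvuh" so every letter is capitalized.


Input string: 'ryvuh'
Operation: convert each letter to uppercase
Mapping: 'r'->'R', 'y'->'Y', 'v'->'V', 'u'->'U', 'h'->'H'
Result: RYVUH


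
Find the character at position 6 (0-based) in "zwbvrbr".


Input string: 'zwbvrbr'
Operation: get character at index 6
Index mapping: s[0]='z', s[1]='w', s[2]='b', s[3]='v', s[4]='r', s[5]='b', s[6]='r'
Result: 'r'


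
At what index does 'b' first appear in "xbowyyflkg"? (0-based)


Input string: 'xbowyyflkg'
Target: 'b'
Scanning left to right: s[0]='x', s[1]='b'
First match at index: 1


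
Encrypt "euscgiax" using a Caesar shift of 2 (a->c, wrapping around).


Input: 'euscgiax', shift = 2
Operation: for each letter, (position + 2) mod 26
Mapping: 'e'(4+2=6)->'g', 'u'(20+2=22)->'w', 's'(18+2=20)->'u', 'c'(2+2=4)->'e', 'g'(6+2=8)->'i', 'i'(8+2=10)->'k', 'a'(0+2=2)->'c', 'x'(23+2=25)->'z'
Result: gwueikcz


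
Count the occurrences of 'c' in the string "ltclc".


Input string: 'ltclc'
Target character: 'c'
Scan each position: s[2]='c', s[4]='c'
Matches found at indices: 2, 4
Total: 2


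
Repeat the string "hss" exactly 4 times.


Input string: 'hss'
Operation: repeat 4 times
Concatenation: 'hss' + 'hss' + 'hss' + 'hss'
Result: hsshsshsshss


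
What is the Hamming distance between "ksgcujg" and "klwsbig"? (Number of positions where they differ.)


String 1: 'ksgcujg'
String 2: 'klwsbig'
Compare each position: pos 0: 'k'=='k', pos 1: 's'!='l', pos 2: 'g'!='w', pos 3: 'c'!='s', pos 4: 'u'!='b', pos 5: 'j'!='i', pos 6: 'g'=='g'
Differing positions: 5
Hamming distance: 5


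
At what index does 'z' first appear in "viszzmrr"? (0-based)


Input string: 'viszzmrr'
Target: 'z'
Scanning left to right: s[0]='v', s[1]='i', s[2]='s', s[3]='z'
First match at index: 3


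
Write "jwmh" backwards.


Input string: 'jwmh'
Operation: reverse character order
Original order: 'j' -> 'w' -> 'm' -> 'h'
Reversed order: 'h' -> 'm' -> 'w' -> 'j'
Result: hmwj


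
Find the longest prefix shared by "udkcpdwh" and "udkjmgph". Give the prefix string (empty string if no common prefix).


String 1: 'udkcpdwh'
String 2: 'udkjmgph'
Compare position by position:
pos 0: 'u' vs 'u' match
pos 1: 'd' vs 'd' match
pos 2: 'k' vs 'k' match
pos 3: 'c' vs 'j' differ -> stop
Longest common prefix: "udk" (length 3)


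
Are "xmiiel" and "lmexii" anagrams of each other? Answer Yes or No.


String 1: 'xmiiel' -> sorted: 'eiilmx'
String 2: 'lmexii' -> sorted: 'eiilmx'
Compare sorted forms: 'eiilmx' == 'eiilmx'
Anagram: Yes


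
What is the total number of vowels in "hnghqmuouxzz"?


Input string: 'hnghqmuouxzz'
Operation: count vowels (a, e, i, o, u)
Scan: s[0]='h', s[1]='n', s[2]='g', s[3]='h', s[4]='q', s[5]='m', s[6]='u' (vowel), s[7]='o' (vowel), s[8]='u' (vowel), s[9]='x', s[10]='z', s[11]='z'
Vowels found: 3
Result: 3


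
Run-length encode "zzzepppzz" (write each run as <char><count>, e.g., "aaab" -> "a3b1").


Input: 'zzzepppzz'
Operation: identify consecutive runs
Runs: 'zzz' -> z3, 'e' -> e1, 'ppp' -> p3, 'zz' -> z2
Encoded: z3e1p3z2


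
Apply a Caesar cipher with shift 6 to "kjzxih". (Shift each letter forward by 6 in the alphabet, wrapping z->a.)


Input: 'kjzxih', shift = 6
Operation: for each letter, (position + 6) mod 26
Mapping: 'k'(10+6=16)->'q', 'j'(9+6=15)->'p', 'z'(25+6=31, 31 mod 26=5)->'f', 'x'(23+6=29, 29 mod 26=3)->'d', 'i'(8+6=14)->'o', 'h'(7+6=13)->'n'
Result: qpfdon


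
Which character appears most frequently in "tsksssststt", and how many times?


Input: 'tsksssststt'
Operation: tally each character
Counts: 'k':1, 's':6, 't':4
Maximum: 's' appears 6 times


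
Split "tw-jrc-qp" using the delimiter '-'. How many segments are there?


Input string: 'tw-jrc-qp'
Delimiter: '-'
Split result: 'tw', 'jrc', 'qp'
Number of parts: 3


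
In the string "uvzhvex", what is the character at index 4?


Input string: 'uvzhvex'
Operation: get character at index 4
Index mapping: s[0]='u', s[1]='v', s[2]='z', s[3]='h', s[4]='v'
Result: 'v'


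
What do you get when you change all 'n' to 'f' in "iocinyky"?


Input string: 'iocinyky'
Operation: replace 'n' with 'f'
Positions of 'n': 4
After replacement: iocifyky


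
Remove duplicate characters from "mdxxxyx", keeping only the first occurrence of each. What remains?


Input: 'mdxxxyx'
Operation: keep first occurrence of each character
Scan: s[0]='m' new -> keep; s[1]='d' new -> keep; s[2]='x' new -> keep; s[3]='x' seen -> skip; s[4]='x' seen -> skip; s[5]='y' new -> keep; s[6]='x' seen -> skip
Result: mdxy


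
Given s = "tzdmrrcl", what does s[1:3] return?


Input string: 'tzdmrrcl'
Operation: slice [1:3]
Extract characters: s[1]='z', s[2]='d'
Result: zd


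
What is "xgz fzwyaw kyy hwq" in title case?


Input string: 'xgz fzwyaw kyy hwq'
Operation: capitalize first letter of each word
Word transformations: 'xgz'->'Xgz', 'fzwyaw'->'Fzwyaw', 'kyy'->'Kyy', 'hwq'->'Hwq'
Result: Xgz Fzwyaw Kyy Hwq


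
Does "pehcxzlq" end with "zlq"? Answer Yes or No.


Input string: 'pehcxzlq'
Suffix to check: 'zlq'
Last 3 characters of input: 'zlq'
Match: True
Result: Yes


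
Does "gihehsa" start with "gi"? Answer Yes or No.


Input string: 'gihehsa'
Prefix to check: 'gi'
First 2 characters of input: 'gi'
Match: True
Result: Yes


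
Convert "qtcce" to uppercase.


Input string: 'qtcce'
Operation: convert each letter to uppercase
Mapping: 'q'->'Q', 't'->'T', 'c'->'C', 'c'->'C', 'e'->'E'
Result: QTCCE


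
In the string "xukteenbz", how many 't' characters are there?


Input string: 'xukteenbz'
Target character: 't'
Scan each position: s[3]='t'
Matches found at indices: 3
Total: 1


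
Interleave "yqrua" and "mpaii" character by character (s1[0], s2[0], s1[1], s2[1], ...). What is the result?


String 1: 'yqrua'
String 2: 'mpaii'
Operation: alternate characters
Pairs: 'y'+'m', 'q'+'p', 'r'+'a', 'u'+'i', 'a'+'i'
Result: ymqprauiai


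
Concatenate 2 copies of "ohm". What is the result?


Input string: 'ohm'
Operation: repeat 2 times
Concatenation: 'ohm' + 'ohm'
Result: ohmohm


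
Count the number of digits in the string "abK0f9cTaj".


Input string: 'abK0f9cTaj'
Operation: count digit characters (0-9)
Scan: 'a', 'b', 'K', '0'(digit), 'f', '9'(digit), 'c', 'T', 'a', 'j'
Digits found: 2
Result: 2


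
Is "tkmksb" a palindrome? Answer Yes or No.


Input string: 'tkmksb'
Reversed: 'bskmkt'
Compare pairs: s[0]='t' vs s[5]='b' (mismatch), s[1]='k' vs s[4]='s' (mismatch), s[2]='m' vs s[3]='k' (mismatch)
Palindrome: No


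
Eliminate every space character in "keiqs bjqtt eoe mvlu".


Input string: 'keiqs bjqtt eoe mvlu'
Operation: remove all spaces
Words: 'keiqs', 'bjqtt', 'eoe', 'mvlu'
Join without spaces: keiqsbjqtteoemvlu


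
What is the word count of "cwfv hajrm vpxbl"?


Input string: 'cwfv hajrm vpxbl'
Operation: split by spaces
Words found: 'cwfv', 'hajrm', 'vpxbl'
Word count: 3


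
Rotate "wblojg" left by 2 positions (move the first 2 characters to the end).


Input: 'wblojg', shift = 2
Operation: split at index 2 and swap parts
Front part s[0:2] = 'wb'
Back part s[2:] = 'lojg'
Rotated = back + front = 'lojg' + 'wb'
Result: lojgwb


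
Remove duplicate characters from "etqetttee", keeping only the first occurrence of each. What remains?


Input: 'etqetttee'
Operation: keep first occurrence of each character
Scan: s[0]='e' new -> keep; s[1]='t' new -> keep; s[2]='q' new -> keep; s[3]='e' seen -> skip; s[4]='t' seen -> skip; s[5]='t' seen -> skip; s[6]='t' seen -> skip; s[7]='e' seen -> skip; s[8]='e' seen -> skip
Result: etq


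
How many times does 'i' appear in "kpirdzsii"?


Input string: 'kpirdzsii'
Target character: 'i'
Scan each position: s[2]='i', s[7]='i', s[8]='i'
Matches found at indices: 2, 7, 8
Total: 3


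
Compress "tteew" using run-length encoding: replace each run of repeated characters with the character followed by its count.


Input: 'tteew'
Operation: identify consecutive runs
Runs: 'tt' -> t2, 'ee' -> e2, 'w' -> w1
Encoded: t2e2w1


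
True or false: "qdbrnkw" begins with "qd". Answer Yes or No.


Input string: 'qdbrnkw'
Prefix to check: 'qd'
First 2 characters of input: 'qd'
Match: True
Result: Yes


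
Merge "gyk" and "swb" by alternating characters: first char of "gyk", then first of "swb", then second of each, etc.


String 1: 'gyk'
String 2: 'swb'
Operation: alternate characters
Pairs: 'g'+'s', 'y'+'w', 'k'+'b'
Result: gsywkb


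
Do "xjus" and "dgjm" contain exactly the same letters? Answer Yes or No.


String 1: 'xjus' -> sorted: 'jsux'
String 2: 'dgjm' -> sorted: 'dgjm'
Compare sorted forms: 'jsux' != 'dgjm'
Anagram: No


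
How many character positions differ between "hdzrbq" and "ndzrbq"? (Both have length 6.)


String 1: 'hdzrbq'
String 2: 'ndzrbq'
Compare each position: pos 0: 'h'!='n', pos 1: 'd'=='d', pos 2: 'z'=='z', pos 3: 'r'=='r', pos 4: 'b'=='b', pos 5: 'q'=='q'
Differing positions: 1
Hamming distance: 1


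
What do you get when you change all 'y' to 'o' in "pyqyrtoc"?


Input string: 'pyqyrtoc'
Operation: replace 'y' with 'o'
Positions of 'y': 1, 3
After replacement: poqortoc


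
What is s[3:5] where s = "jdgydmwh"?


Input string: 'jdgydmwh'
Operation: slice [3:5]
Extract characters: s[3]='y', s[4]='d'
Result: yd


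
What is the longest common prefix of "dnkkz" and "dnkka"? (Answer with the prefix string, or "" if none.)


String 1: 'dnkkz'
String 2: 'dnkka'
Compare position by position:
pos 0: 'd' vs 'd' match
pos 1: 'n' vs 'n' match
pos 2: 'k' vs 'k' match
pos 3: 'k' vs 'k' match
pos 4: 'z' vs 'a' differ -> stop
Longest common prefix: "dnkk" (length 4)


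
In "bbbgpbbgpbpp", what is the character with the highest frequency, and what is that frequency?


Input: 'bbbgpbbgpbpp'
Operation: tally each character
Counts: 'b':6, 'g':2, 'p':4
Maximum: 'b' appears 6 times


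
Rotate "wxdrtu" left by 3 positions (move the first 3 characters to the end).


Input: 'wxdrtu', shift = 3
Operation: split at index 3 and swap parts
Front part s[0:3] = 'wxd'
Back part s[3:] = 'rtu'
Rotated = back + front = 'rtu' + 'wxd'
Result: rtuwxd


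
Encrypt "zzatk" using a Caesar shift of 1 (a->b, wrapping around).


Input: 'zzatk', shift = 1
Operation: for each letter, (position + 1) mod 26
Mapping: 'z'(25+1=26, 26 mod 26=0)->'a', 'z'(25+1=26, 26 mod 26=0)->'a', 'a'(0+1=1)->'b', 't'(19+1=20)->'u', 'k'(10+1=11)->'l'
Result: aabul


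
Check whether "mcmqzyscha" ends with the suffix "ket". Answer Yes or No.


Input string: 'mcmqzyscha'
Suffix to check: 'ket'
Last 3 characters of input: 'cha'
Match: False
Result: No


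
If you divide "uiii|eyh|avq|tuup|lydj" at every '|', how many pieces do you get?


Input string: 'uiii|eyh|avq|tuup|lydj'
Delimiter: '|'
Split result: 'uiii', 'eyh', 'avq', 'tuup', 'lydj'
Number of parts: 5


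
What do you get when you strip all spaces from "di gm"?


Input string: 'di gm'
Operation: remove all spaces
Words: 'di', 'gm'
Join without spaces: digm


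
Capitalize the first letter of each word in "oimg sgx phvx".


Input string: 'oimg sgx phvx'
Operation: capitalize first letter of each word
Word transformations: 'oimg'->'Oimg', 'sgx'->'Sgx', 'phvx'->'Phvx'
Result: Oimg Sgx Phvx


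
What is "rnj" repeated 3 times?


Input string: 'rnj'
Operation: repeat 3 times
Concatenation: 'rnj' + 'rnj' + 'rnj'
Result: rnjrnjrnj


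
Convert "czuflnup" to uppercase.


Input string: 'czuflnup'
Operation: convert each letter to uppercase
Mapping: 'c'->'C', 'z'->'Z', 'u'->'U', 'f'->'F', 'l'->'L', 'n'->'N', 'u'->'U', 'p'->'P'
Result: CZUFLNUP


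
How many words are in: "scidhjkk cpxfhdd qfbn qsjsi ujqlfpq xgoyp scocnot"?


Input string: 'scidhjkk cpxfhdd qfbn qsjsi ujqlfpq xgoyp scocnot'
Operation: split by spaces
Words found: 'scidhjkk', 'cpxfhdd', 'qfbn', 'qsjsi', 'ujqlfpq', 'xgoyp', 'scocnot'
Word count: 7


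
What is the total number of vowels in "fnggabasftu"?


Input string: 'fnggabasftu'
Operation: count vowels (a, e, i, o, u)
Scan: s[0]='f', s[1]='n', s[2]='g', s[3]='g', s[4]='a' (vowel), s[5]='b', s[6]='a' (vowel), s[7]='s', s[8]='f', s[9]='t', s[10]='u' (vowel)
Vowels found: 3
Result: 3


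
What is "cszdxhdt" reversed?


Input string: 'cszdxhdt'
Operation: reverse character order
Original order: 'c' -> 's' -> 'z' -> 'd' -> 'x' -> 'h' -> 'd' -> 't'
Reversed order: 't' -> 'd' -> 'h' -> 'x' -> 'd' -> 'z' -> 's' -> 'c'
Result: tdhxdzsc


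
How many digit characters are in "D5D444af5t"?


Input string: 'D5D444af5t'
Operation: count digit characters (0-9)
Scan: 'D', '5'(digit), 'D', '4'(digit), '4'(digit), '4'(digit), 'a', 'f', '5'(digit), 't'
Digits found: 5
Result: 5


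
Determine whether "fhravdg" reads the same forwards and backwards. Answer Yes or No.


Input string: 'fhravdg'
Reversed: 'gdvarhf'
Compare pairs: s[0]='f' vs s[6]='g' (mismatch), s[1]='h' vs s[5]='d' (mismatch), s[2]='r' vs s[4]='v' (mismatch)
Palindrome: No


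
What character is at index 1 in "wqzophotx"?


Input string: 'wqzophotx'
Operation: get character at index 1
Index mapping: s[0]='w', s[1]='q'
Result: 'q'


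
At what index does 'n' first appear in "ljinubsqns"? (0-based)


Input string: 'ljinubsqns'
Target: 'n'
Scanning left to right: s[0]='l', s[1]='j', s[2]='i', s[3]='n'
First match at index: 3


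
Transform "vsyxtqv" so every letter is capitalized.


Input string: 'vsyxtqv'
Operation: convert each letter to uppercase
Mapping: 'v'->'V', 's'->'S', 'y'->'Y', 'x'->'X', 't'->'T', 'q'->'Q', 'v'->'V'
Result: VSYXTQV


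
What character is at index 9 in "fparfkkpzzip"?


Input string: 'fparfkkpzzip'
Operation: get character at index 9
Index mapping: s[0]='f', s[1]='p', s[2]='a', s[3]='r', s[4]='f', s[5]='k', s[6]='k', s[7]='p', s[8]='z', s[9]='z'
Result: 'z'


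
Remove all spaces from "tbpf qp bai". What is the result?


Input string: 'tbpf qp bai'
Operation: remove all spaces
Words: 'tbpf', 'qp', 'bai'
Join without spaces: tbpfqpbai


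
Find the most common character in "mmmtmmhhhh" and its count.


Input: 'mmmtmmhhhh'
Operation: tally each character
Counts: 'h':4, 'm':5, 't':1
Maximum: 'm' appears 5 times


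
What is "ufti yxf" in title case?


Input string: 'ufti yxf'
Operation: capitalize first letter of each word
Word transformations: 'ufti'->'Ufti', 'yxf'->'Yxf'
Result: Ufti Yxf


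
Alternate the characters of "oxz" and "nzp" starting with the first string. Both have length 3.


String 1: 'oxz'
String 2: 'nzp'
Operation: alternate characters
Pairs: 'o'+'n', 'x'+'z', 'z'+'p'
Result: onxzzp


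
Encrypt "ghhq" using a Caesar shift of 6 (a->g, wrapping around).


Input: 'ghhq', shift = 6
Operation: for each letter, (position + 6) mod 26
Mapping: 'g'(6+6=12)->'m', 'h'(7+6=13)->'n', 'h'(7+6=13)->'n', 'q'(16+6=22)->'w'
Result: mnnw


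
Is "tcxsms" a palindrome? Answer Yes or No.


Input string: 'tcxsms'
Reversed: 'smsxct'
Compare pairs: s[0]='t' vs s[5]='s' (mismatch), s[1]='c' vs s[4]='m' (mismatch), s[2]='x' vs s[3]='s' (mismatch)
Palindrome: No


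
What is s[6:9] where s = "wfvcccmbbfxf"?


Input string: 'wfvcccmbbfxf'
Operation: slice [6:9]
Extract characters: s[6]='m', s[7]='b', s[8]='b'
Result: mbb


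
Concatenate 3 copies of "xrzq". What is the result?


Input string: 'xrzq'
Operation: repeat 3 times
Concatenation: 'xrzq' + 'xrzq' + 'xrzq'
Result: xrzqxrzqxrzq


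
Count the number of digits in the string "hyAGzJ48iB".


Input string: 'hyAGzJ48iB'
Operation: count digit characters (0-9)
Scan: 'h', 'y', 'A', 'G', 'z', 'J', '4'(digit), '8'(digit), 'i', 'B'
Digits found: 2
Result: 2


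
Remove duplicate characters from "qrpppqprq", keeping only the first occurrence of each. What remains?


Input: 'qrpppqprq'
Operation: keep first occurrence of each character
Scan: s[0]='q' new -> keep; s[1]='r' new -> keep; s[2]='p' new -> keep; s[3]='p' seen -> skip; s[4]='p' seen -> skip; s[5]='q' seen -> skip; s[6]='p' seen -> skip; s[7]='r' seen -> skip; s[8]='q' seen -> skip
Result: qrp


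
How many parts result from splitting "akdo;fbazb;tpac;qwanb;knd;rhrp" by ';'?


Input string: 'akdo;fbazb;tpac;qwanb;knd;rhrp'
Delimiter: ';'
Split result: 'akdo', 'fbazb', 'tpac', 'qwanb', 'knd', 'rhrp'
Number of parts: 6


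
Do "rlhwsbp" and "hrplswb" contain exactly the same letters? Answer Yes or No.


String 1: 'rlhwsbp' -> sorted: 'bhlprsw'
String 2: 'hrplswb' -> sorted: 'bhlprsw'
Compare sorted forms: 'bhlprsw' == 'bhlprsw'
Anagram: Yes


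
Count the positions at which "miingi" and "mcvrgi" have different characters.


String 1: 'miingi'
String 2: 'mcvrgi'
Compare each position: pos 0: 'm'=='m', pos 1: 'i'!='c', pos 2: 'i'!='v', pos 3: 'n'!='r', pos 4: 'g'=='g', pos 5: 'i'=='i'
Differing positions: 3
Hamming distance: 3


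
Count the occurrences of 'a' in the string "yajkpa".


Input string: 'yajkpa'
Target character: 'a'
Scan each position: s[1]='a', s[5]='a'
Matches found at indices: 1, 5
Total: 2


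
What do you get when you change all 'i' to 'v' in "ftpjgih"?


Input string: 'ftpjgih'
Operation: replace 'i' with 'v'
Positions of 'i': 5
After replacement: ftpjgvh


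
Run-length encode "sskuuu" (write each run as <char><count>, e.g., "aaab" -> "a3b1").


Input: 'sskuuu'
Operation: identify consecutive runs
Runs: 'ss' -> s2, 'k' -> k1, 'uuu' -> u3
Encoded: s2k1u3


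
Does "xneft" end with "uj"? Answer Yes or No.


Input string: 'xneft'
Suffix to check: 'uj'
Last 2 characters of input: 'ft'
Match: False
Result: No


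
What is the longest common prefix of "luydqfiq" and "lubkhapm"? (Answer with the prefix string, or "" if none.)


String 1: 'luydqfiq'
String 2: 'lubkhapm'
Compare position by position:
pos 0: 'l' vs 'l' match
pos 1: 'u' vs 'u' match
pos 2: 'y' vs 'b' differ -> stop
Longest common prefix: "lu" (length 2)


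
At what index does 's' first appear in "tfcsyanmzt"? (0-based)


Input string: 'tfcsyanmzt'
Target: 's'
Scanning left to right: s[0]='t', s[1]='f', s[2]='c', s[3]='s'
First match at index: 3


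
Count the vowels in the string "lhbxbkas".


Input string: 'lhbxbkas'
Operation: count vowels (a, e, i, o, u)
Scan: s[0]='l', s[1]='h', s[2]='b', s[3]='x', s[4]='b', s[5]='k', s[6]='a' (vowel), s[7]='s'
Vowels found: 1
Result: 1


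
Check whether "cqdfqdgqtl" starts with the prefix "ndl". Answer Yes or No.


Input string: 'cqdfqdgqtl'
Prefix to check: 'ndl'
First 3 characters of input: 'cqd'
Match: False
Result: No
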